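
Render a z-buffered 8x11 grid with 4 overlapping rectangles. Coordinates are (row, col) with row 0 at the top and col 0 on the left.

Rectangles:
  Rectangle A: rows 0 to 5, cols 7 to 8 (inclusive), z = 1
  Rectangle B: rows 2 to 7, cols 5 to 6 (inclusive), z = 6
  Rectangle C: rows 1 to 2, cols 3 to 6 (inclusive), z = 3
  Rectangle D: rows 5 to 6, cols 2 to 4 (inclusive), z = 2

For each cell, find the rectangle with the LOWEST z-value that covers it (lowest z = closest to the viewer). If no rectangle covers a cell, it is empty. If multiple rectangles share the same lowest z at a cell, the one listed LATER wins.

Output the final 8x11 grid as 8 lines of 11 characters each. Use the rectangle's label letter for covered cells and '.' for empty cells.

.......AA..
...CCCCAA..
...CCCCAA..
.....BBAA..
.....BBAA..
..DDDBBAA..
..DDDBB....
.....BB....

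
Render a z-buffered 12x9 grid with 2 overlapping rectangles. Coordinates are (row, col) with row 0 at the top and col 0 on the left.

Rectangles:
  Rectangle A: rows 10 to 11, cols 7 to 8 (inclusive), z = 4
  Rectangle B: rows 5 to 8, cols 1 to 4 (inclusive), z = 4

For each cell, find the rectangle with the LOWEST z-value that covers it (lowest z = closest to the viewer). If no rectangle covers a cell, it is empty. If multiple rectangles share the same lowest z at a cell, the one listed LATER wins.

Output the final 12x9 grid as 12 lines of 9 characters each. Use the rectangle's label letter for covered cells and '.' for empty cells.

.........
.........
.........
.........
.........
.BBBB....
.BBBB....
.BBBB....
.BBBB....
.........
.......AA
.......AA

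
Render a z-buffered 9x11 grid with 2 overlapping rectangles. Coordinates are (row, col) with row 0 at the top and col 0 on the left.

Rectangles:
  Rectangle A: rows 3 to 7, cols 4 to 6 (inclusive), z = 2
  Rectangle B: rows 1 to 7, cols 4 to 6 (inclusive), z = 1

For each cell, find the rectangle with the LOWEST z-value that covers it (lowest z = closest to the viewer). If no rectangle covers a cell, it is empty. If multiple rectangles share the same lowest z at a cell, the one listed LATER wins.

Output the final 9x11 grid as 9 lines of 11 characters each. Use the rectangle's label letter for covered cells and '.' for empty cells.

...........
....BBB....
....BBB....
....BBB....
....BBB....
....BBB....
....BBB....
....BBB....
...........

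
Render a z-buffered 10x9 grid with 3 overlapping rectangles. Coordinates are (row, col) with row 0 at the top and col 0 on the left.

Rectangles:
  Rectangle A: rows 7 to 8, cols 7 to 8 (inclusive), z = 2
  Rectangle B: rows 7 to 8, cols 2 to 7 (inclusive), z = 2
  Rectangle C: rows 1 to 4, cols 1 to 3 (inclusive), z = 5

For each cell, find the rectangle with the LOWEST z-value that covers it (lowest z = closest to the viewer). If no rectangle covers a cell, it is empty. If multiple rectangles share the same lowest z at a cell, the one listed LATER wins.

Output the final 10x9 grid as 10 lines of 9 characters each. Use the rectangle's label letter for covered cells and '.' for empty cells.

.........
.CCC.....
.CCC.....
.CCC.....
.CCC.....
.........
.........
..BBBBBBA
..BBBBBBA
.........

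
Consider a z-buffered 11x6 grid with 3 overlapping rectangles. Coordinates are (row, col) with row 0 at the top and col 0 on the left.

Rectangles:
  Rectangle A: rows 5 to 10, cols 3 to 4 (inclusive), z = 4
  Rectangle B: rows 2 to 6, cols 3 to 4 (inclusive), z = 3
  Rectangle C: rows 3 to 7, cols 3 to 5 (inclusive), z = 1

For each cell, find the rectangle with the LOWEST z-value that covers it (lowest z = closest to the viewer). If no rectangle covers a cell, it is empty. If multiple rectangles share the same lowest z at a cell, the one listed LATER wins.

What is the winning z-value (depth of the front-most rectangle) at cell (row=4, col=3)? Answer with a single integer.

Answer: 1

Derivation:
Check cell (4,3):
  A: rows 5-10 cols 3-4 -> outside (row miss)
  B: rows 2-6 cols 3-4 z=3 -> covers; best now B (z=3)
  C: rows 3-7 cols 3-5 z=1 -> covers; best now C (z=1)
Winner: C at z=1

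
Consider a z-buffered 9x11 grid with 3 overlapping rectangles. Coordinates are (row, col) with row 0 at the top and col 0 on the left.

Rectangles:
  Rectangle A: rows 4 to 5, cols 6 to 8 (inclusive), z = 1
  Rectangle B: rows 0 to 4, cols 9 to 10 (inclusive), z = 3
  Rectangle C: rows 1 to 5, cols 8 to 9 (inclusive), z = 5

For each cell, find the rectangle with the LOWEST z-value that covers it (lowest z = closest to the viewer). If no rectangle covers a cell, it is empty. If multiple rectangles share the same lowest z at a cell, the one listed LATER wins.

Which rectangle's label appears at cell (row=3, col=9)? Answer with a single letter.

Answer: B

Derivation:
Check cell (3,9):
  A: rows 4-5 cols 6-8 -> outside (row miss)
  B: rows 0-4 cols 9-10 z=3 -> covers; best now B (z=3)
  C: rows 1-5 cols 8-9 z=5 -> covers; best now B (z=3)
Winner: B at z=3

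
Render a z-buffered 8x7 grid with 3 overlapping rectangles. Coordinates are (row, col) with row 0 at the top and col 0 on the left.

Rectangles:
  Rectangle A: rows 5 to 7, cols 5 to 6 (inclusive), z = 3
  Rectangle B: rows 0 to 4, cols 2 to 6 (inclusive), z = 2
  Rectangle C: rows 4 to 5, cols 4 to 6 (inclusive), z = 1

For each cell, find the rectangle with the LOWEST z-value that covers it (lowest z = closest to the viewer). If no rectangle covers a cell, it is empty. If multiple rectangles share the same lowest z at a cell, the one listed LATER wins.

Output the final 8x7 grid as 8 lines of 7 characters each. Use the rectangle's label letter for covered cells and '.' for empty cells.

..BBBBB
..BBBBB
..BBBBB
..BBBBB
..BBCCC
....CCC
.....AA
.....AA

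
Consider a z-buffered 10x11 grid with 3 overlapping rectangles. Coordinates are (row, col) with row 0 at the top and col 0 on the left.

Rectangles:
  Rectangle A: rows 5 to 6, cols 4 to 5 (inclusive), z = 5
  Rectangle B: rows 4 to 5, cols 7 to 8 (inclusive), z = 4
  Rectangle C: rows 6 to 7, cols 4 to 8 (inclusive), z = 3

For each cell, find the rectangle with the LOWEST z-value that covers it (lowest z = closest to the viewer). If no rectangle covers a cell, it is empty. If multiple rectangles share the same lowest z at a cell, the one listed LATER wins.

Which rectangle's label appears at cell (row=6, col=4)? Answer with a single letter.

Check cell (6,4):
  A: rows 5-6 cols 4-5 z=5 -> covers; best now A (z=5)
  B: rows 4-5 cols 7-8 -> outside (row miss)
  C: rows 6-7 cols 4-8 z=3 -> covers; best now C (z=3)
Winner: C at z=3

Answer: C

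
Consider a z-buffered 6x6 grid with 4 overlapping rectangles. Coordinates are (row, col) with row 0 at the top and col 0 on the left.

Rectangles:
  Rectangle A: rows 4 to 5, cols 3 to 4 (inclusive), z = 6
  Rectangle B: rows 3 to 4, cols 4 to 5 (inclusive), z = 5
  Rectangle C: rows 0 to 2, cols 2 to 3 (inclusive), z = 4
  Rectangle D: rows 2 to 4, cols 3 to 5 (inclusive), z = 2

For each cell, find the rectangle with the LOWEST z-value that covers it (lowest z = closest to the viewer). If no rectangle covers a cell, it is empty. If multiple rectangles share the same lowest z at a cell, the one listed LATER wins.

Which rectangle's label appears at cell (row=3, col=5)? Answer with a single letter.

Answer: D

Derivation:
Check cell (3,5):
  A: rows 4-5 cols 3-4 -> outside (row miss)
  B: rows 3-4 cols 4-5 z=5 -> covers; best now B (z=5)
  C: rows 0-2 cols 2-3 -> outside (row miss)
  D: rows 2-4 cols 3-5 z=2 -> covers; best now D (z=2)
Winner: D at z=2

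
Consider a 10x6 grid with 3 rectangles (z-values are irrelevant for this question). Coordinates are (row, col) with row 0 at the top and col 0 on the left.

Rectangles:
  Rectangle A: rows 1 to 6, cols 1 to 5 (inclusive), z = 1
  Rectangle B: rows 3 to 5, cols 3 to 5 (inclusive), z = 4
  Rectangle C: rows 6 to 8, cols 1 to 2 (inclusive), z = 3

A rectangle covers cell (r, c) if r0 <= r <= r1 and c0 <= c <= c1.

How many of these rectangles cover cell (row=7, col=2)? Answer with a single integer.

Check cell (7,2):
  A: rows 1-6 cols 1-5 -> outside (row miss)
  B: rows 3-5 cols 3-5 -> outside (row miss)
  C: rows 6-8 cols 1-2 -> covers
Count covering = 1

Answer: 1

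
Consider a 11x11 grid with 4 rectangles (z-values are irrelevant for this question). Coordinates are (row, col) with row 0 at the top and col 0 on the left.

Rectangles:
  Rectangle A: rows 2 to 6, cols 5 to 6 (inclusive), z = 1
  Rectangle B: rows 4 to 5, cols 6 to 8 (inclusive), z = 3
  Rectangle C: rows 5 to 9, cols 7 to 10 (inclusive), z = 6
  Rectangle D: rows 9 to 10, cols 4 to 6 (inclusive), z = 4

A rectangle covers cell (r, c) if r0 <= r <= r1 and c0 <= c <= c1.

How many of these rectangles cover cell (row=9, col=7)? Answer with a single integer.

Answer: 1

Derivation:
Check cell (9,7):
  A: rows 2-6 cols 5-6 -> outside (row miss)
  B: rows 4-5 cols 6-8 -> outside (row miss)
  C: rows 5-9 cols 7-10 -> covers
  D: rows 9-10 cols 4-6 -> outside (col miss)
Count covering = 1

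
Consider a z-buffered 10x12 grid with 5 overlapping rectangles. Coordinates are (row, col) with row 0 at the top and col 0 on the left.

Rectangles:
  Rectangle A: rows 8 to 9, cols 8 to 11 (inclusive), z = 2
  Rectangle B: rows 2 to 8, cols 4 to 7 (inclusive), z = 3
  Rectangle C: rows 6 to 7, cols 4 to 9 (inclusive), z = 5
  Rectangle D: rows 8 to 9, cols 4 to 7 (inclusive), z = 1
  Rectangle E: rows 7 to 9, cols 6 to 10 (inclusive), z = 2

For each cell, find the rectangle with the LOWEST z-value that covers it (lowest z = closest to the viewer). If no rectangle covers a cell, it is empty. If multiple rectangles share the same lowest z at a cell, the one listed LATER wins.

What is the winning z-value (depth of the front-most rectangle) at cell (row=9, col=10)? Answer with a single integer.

Answer: 2

Derivation:
Check cell (9,10):
  A: rows 8-9 cols 8-11 z=2 -> covers; best now A (z=2)
  B: rows 2-8 cols 4-7 -> outside (row miss)
  C: rows 6-7 cols 4-9 -> outside (row miss)
  D: rows 8-9 cols 4-7 -> outside (col miss)
  E: rows 7-9 cols 6-10 z=2 -> covers; best now E (z=2)
Winner: E at z=2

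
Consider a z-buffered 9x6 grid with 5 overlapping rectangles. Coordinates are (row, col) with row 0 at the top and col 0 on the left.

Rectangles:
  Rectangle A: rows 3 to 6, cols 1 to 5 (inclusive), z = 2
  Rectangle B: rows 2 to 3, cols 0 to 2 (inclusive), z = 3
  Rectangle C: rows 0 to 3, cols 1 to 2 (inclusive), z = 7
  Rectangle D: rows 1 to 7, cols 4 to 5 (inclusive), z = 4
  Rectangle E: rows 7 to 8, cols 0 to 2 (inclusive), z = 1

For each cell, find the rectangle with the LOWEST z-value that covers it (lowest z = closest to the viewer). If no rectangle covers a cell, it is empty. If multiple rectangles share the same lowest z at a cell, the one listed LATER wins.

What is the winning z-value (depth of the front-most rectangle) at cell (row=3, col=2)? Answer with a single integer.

Check cell (3,2):
  A: rows 3-6 cols 1-5 z=2 -> covers; best now A (z=2)
  B: rows 2-3 cols 0-2 z=3 -> covers; best now A (z=2)
  C: rows 0-3 cols 1-2 z=7 -> covers; best now A (z=2)
  D: rows 1-7 cols 4-5 -> outside (col miss)
  E: rows 7-8 cols 0-2 -> outside (row miss)
Winner: A at z=2

Answer: 2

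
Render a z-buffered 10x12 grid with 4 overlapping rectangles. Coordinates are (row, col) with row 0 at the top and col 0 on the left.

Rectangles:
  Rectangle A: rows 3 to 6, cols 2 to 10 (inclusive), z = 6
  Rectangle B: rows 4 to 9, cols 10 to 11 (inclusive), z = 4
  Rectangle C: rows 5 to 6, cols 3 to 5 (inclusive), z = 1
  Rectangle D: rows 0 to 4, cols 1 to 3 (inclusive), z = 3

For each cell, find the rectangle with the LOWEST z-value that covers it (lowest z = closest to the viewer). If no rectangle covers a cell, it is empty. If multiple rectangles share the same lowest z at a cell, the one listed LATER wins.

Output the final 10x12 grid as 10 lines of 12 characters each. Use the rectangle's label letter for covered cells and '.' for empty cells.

.DDD........
.DDD........
.DDD........
.DDDAAAAAAA.
.DDDAAAAAABB
..ACCCAAAABB
..ACCCAAAABB
..........BB
..........BB
..........BB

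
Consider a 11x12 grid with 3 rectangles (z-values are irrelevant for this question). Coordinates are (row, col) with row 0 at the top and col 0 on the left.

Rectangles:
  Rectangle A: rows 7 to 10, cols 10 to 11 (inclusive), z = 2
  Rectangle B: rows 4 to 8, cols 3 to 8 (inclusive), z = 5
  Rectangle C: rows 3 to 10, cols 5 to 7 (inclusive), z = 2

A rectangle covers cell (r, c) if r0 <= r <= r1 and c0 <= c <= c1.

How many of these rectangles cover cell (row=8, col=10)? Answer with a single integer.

Check cell (8,10):
  A: rows 7-10 cols 10-11 -> covers
  B: rows 4-8 cols 3-8 -> outside (col miss)
  C: rows 3-10 cols 5-7 -> outside (col miss)
Count covering = 1

Answer: 1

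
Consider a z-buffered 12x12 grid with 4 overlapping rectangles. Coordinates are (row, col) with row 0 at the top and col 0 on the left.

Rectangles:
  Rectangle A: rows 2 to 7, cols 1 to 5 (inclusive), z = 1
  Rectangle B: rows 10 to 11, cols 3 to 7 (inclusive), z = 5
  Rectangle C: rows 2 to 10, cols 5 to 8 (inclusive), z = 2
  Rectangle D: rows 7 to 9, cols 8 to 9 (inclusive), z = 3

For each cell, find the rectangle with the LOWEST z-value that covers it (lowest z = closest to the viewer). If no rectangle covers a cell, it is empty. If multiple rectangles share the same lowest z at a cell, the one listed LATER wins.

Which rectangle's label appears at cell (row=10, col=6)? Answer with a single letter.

Check cell (10,6):
  A: rows 2-7 cols 1-5 -> outside (row miss)
  B: rows 10-11 cols 3-7 z=5 -> covers; best now B (z=5)
  C: rows 2-10 cols 5-8 z=2 -> covers; best now C (z=2)
  D: rows 7-9 cols 8-9 -> outside (row miss)
Winner: C at z=2

Answer: C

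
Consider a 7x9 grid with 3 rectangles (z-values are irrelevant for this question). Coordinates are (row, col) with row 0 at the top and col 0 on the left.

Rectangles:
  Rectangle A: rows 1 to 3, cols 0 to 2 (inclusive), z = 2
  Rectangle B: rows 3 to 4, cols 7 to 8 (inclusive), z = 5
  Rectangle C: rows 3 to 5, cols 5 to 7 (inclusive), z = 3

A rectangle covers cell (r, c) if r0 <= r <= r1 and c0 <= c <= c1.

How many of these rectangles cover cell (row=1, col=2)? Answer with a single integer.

Check cell (1,2):
  A: rows 1-3 cols 0-2 -> covers
  B: rows 3-4 cols 7-8 -> outside (row miss)
  C: rows 3-5 cols 5-7 -> outside (row miss)
Count covering = 1

Answer: 1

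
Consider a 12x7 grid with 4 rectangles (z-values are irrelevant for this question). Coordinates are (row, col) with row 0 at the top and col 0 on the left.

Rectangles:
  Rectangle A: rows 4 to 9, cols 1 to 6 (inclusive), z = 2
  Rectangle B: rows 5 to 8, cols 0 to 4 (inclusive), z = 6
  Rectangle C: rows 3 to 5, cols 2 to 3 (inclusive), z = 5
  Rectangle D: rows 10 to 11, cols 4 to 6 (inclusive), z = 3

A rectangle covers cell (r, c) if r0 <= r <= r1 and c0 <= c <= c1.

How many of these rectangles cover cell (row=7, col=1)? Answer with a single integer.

Answer: 2

Derivation:
Check cell (7,1):
  A: rows 4-9 cols 1-6 -> covers
  B: rows 5-8 cols 0-4 -> covers
  C: rows 3-5 cols 2-3 -> outside (row miss)
  D: rows 10-11 cols 4-6 -> outside (row miss)
Count covering = 2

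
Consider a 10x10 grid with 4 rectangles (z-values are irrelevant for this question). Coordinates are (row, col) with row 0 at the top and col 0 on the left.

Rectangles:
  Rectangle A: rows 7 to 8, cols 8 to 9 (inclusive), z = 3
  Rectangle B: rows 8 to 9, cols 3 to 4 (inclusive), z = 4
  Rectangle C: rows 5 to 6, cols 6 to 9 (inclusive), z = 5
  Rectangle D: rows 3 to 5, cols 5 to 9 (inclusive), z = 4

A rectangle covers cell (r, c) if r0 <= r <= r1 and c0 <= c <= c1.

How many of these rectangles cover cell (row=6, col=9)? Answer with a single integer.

Answer: 1

Derivation:
Check cell (6,9):
  A: rows 7-8 cols 8-9 -> outside (row miss)
  B: rows 8-9 cols 3-4 -> outside (row miss)
  C: rows 5-6 cols 6-9 -> covers
  D: rows 3-5 cols 5-9 -> outside (row miss)
Count covering = 1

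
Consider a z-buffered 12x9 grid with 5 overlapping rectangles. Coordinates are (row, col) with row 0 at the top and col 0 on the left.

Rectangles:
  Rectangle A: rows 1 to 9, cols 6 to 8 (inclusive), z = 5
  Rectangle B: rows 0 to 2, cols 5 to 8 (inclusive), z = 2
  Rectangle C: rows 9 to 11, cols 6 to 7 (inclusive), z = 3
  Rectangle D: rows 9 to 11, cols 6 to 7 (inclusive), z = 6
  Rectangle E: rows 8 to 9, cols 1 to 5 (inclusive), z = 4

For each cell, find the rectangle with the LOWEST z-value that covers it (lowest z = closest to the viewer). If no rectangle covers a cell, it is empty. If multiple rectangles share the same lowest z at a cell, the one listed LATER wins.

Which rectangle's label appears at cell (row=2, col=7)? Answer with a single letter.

Check cell (2,7):
  A: rows 1-9 cols 6-8 z=5 -> covers; best now A (z=5)
  B: rows 0-2 cols 5-8 z=2 -> covers; best now B (z=2)
  C: rows 9-11 cols 6-7 -> outside (row miss)
  D: rows 9-11 cols 6-7 -> outside (row miss)
  E: rows 8-9 cols 1-5 -> outside (row miss)
Winner: B at z=2

Answer: B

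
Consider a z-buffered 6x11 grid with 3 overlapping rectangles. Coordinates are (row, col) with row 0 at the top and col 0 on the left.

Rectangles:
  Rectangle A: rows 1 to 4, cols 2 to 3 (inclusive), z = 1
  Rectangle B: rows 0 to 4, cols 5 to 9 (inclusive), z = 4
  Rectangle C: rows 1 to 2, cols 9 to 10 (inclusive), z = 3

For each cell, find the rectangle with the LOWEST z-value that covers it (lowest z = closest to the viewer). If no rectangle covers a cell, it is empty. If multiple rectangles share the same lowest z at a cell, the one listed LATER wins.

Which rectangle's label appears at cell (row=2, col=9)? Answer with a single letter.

Check cell (2,9):
  A: rows 1-4 cols 2-3 -> outside (col miss)
  B: rows 0-4 cols 5-9 z=4 -> covers; best now B (z=4)
  C: rows 1-2 cols 9-10 z=3 -> covers; best now C (z=3)
Winner: C at z=3

Answer: C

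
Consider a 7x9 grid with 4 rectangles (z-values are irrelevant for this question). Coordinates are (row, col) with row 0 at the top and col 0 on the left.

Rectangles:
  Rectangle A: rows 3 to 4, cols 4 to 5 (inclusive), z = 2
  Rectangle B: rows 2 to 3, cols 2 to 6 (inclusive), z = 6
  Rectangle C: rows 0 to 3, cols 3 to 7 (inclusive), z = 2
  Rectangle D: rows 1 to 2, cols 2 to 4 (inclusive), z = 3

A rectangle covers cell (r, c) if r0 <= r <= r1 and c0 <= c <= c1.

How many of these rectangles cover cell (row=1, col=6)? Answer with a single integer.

Check cell (1,6):
  A: rows 3-4 cols 4-5 -> outside (row miss)
  B: rows 2-3 cols 2-6 -> outside (row miss)
  C: rows 0-3 cols 3-7 -> covers
  D: rows 1-2 cols 2-4 -> outside (col miss)
Count covering = 1

Answer: 1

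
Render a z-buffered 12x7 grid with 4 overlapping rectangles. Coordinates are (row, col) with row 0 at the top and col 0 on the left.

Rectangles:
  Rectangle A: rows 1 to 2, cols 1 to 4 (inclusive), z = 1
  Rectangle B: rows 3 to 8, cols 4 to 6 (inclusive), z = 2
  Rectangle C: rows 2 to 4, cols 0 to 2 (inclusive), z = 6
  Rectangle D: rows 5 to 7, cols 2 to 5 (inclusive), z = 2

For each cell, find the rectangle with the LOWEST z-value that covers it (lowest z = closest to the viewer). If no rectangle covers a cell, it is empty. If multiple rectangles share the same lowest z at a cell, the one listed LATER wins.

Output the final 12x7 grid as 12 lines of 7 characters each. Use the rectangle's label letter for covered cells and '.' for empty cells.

.......
.AAAA..
CAAAA..
CCC.BBB
CCC.BBB
..DDDDB
..DDDDB
..DDDDB
....BBB
.......
.......
.......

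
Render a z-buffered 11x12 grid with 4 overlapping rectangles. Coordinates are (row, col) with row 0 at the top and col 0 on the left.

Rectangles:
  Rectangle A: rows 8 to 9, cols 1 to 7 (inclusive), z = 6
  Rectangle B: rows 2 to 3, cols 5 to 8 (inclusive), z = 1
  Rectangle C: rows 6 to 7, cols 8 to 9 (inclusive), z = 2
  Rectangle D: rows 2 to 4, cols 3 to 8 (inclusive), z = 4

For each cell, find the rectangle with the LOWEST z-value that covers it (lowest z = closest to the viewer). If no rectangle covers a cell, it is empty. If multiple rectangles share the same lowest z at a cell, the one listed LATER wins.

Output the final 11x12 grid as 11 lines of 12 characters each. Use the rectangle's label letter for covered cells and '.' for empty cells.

............
............
...DDBBBB...
...DDBBBB...
...DDDDDD...
............
........CC..
........CC..
.AAAAAAA....
.AAAAAAA....
............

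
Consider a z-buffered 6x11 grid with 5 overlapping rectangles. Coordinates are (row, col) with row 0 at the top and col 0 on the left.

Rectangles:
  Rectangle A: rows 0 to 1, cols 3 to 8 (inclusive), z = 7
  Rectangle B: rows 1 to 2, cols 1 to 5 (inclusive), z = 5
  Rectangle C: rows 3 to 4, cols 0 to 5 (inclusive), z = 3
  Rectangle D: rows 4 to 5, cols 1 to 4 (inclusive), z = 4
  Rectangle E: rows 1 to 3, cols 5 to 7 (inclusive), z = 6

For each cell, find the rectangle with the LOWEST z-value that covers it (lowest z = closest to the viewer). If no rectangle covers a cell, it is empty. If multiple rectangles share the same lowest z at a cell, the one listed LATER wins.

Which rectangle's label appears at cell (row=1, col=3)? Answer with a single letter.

Check cell (1,3):
  A: rows 0-1 cols 3-8 z=7 -> covers; best now A (z=7)
  B: rows 1-2 cols 1-5 z=5 -> covers; best now B (z=5)
  C: rows 3-4 cols 0-5 -> outside (row miss)
  D: rows 4-5 cols 1-4 -> outside (row miss)
  E: rows 1-3 cols 5-7 -> outside (col miss)
Winner: B at z=5

Answer: B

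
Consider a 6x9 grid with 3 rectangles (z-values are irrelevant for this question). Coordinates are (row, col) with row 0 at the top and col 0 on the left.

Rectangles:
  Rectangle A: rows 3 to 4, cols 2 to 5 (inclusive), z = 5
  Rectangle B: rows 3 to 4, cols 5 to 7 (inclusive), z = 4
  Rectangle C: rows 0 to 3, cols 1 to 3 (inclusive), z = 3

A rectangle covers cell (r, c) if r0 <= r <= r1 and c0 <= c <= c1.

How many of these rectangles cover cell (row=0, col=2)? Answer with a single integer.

Answer: 1

Derivation:
Check cell (0,2):
  A: rows 3-4 cols 2-5 -> outside (row miss)
  B: rows 3-4 cols 5-7 -> outside (row miss)
  C: rows 0-3 cols 1-3 -> covers
Count covering = 1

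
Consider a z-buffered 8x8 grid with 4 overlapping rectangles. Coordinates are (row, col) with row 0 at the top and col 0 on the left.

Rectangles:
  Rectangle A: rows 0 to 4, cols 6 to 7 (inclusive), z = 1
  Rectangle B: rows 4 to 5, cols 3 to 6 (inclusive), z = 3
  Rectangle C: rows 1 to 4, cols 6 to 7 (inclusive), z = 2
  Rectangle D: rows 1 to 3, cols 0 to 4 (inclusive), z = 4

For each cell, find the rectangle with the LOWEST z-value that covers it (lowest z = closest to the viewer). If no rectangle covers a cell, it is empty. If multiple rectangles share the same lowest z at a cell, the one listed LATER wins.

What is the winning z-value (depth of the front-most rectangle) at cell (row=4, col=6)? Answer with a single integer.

Answer: 1

Derivation:
Check cell (4,6):
  A: rows 0-4 cols 6-7 z=1 -> covers; best now A (z=1)
  B: rows 4-5 cols 3-6 z=3 -> covers; best now A (z=1)
  C: rows 1-4 cols 6-7 z=2 -> covers; best now A (z=1)
  D: rows 1-3 cols 0-4 -> outside (row miss)
Winner: A at z=1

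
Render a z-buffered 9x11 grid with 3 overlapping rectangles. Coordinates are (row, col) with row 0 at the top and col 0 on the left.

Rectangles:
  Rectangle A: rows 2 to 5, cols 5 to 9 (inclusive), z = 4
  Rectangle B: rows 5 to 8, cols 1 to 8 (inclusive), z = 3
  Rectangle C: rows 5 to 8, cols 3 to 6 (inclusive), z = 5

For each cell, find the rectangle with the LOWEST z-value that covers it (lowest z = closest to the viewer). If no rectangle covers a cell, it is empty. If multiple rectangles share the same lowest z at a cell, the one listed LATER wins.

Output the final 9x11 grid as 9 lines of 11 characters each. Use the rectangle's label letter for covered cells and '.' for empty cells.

...........
...........
.....AAAAA.
.....AAAAA.
.....AAAAA.
.BBBBBBBBA.
.BBBBBBBB..
.BBBBBBBB..
.BBBBBBBB..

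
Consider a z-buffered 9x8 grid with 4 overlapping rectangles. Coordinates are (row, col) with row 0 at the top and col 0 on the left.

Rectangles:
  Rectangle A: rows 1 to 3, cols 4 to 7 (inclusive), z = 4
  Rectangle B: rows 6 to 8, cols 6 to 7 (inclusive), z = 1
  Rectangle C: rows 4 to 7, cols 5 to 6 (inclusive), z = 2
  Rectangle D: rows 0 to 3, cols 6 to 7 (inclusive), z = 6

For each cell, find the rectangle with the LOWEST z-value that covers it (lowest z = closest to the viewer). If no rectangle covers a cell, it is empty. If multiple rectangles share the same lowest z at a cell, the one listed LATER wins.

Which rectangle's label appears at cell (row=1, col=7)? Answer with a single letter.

Answer: A

Derivation:
Check cell (1,7):
  A: rows 1-3 cols 4-7 z=4 -> covers; best now A (z=4)
  B: rows 6-8 cols 6-7 -> outside (row miss)
  C: rows 4-7 cols 5-6 -> outside (row miss)
  D: rows 0-3 cols 6-7 z=6 -> covers; best now A (z=4)
Winner: A at z=4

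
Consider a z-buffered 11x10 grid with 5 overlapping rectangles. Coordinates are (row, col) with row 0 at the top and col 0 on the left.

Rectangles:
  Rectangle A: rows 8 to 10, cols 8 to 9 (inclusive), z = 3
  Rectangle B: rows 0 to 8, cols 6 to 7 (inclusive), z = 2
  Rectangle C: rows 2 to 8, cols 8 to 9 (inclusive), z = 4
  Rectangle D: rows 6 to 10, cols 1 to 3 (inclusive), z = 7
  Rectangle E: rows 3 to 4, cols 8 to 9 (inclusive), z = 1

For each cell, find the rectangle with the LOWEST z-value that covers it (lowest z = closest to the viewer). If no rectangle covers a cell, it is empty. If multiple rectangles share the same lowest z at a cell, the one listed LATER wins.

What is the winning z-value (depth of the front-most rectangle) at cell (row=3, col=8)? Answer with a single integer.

Answer: 1

Derivation:
Check cell (3,8):
  A: rows 8-10 cols 8-9 -> outside (row miss)
  B: rows 0-8 cols 6-7 -> outside (col miss)
  C: rows 2-8 cols 8-9 z=4 -> covers; best now C (z=4)
  D: rows 6-10 cols 1-3 -> outside (row miss)
  E: rows 3-4 cols 8-9 z=1 -> covers; best now E (z=1)
Winner: E at z=1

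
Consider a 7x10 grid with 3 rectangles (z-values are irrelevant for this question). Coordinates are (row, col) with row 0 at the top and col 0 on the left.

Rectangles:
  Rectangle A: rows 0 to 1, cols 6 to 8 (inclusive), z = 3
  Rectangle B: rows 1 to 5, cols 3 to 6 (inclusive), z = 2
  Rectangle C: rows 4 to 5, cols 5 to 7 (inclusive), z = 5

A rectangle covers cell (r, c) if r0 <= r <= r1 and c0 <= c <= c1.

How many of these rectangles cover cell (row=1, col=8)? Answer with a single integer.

Answer: 1

Derivation:
Check cell (1,8):
  A: rows 0-1 cols 6-8 -> covers
  B: rows 1-5 cols 3-6 -> outside (col miss)
  C: rows 4-5 cols 5-7 -> outside (row miss)
Count covering = 1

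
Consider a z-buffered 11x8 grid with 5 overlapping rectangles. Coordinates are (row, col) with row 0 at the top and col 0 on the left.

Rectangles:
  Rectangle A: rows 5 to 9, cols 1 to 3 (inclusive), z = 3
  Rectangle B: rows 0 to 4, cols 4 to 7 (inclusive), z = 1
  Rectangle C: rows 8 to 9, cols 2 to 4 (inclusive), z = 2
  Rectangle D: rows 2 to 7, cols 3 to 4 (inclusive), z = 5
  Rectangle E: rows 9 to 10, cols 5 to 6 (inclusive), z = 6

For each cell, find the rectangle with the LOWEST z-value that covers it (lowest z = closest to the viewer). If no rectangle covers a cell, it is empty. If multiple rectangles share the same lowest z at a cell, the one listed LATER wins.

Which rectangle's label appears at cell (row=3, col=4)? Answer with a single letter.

Check cell (3,4):
  A: rows 5-9 cols 1-3 -> outside (row miss)
  B: rows 0-4 cols 4-7 z=1 -> covers; best now B (z=1)
  C: rows 8-9 cols 2-4 -> outside (row miss)
  D: rows 2-7 cols 3-4 z=5 -> covers; best now B (z=1)
  E: rows 9-10 cols 5-6 -> outside (row miss)
Winner: B at z=1

Answer: B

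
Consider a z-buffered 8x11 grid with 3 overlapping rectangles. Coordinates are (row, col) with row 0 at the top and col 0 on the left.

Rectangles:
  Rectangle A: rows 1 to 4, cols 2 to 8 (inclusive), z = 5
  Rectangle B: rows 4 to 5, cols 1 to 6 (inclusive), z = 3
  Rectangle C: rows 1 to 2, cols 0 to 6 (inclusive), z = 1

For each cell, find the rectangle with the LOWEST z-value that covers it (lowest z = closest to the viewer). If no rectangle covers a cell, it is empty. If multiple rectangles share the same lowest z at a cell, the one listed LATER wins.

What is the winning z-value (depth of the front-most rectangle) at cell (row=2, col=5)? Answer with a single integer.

Check cell (2,5):
  A: rows 1-4 cols 2-8 z=5 -> covers; best now A (z=5)
  B: rows 4-5 cols 1-6 -> outside (row miss)
  C: rows 1-2 cols 0-6 z=1 -> covers; best now C (z=1)
Winner: C at z=1

Answer: 1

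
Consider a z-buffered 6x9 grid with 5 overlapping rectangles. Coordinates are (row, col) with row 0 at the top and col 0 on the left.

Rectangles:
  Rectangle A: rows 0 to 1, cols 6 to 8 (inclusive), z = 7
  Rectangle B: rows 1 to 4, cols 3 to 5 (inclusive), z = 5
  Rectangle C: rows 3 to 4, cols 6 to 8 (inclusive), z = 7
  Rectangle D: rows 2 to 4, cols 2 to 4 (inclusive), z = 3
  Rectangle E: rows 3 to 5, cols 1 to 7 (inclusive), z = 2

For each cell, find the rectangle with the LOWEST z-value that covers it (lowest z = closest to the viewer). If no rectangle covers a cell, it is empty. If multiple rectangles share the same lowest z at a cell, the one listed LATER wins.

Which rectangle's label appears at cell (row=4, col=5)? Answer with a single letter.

Answer: E

Derivation:
Check cell (4,5):
  A: rows 0-1 cols 6-8 -> outside (row miss)
  B: rows 1-4 cols 3-5 z=5 -> covers; best now B (z=5)
  C: rows 3-4 cols 6-8 -> outside (col miss)
  D: rows 2-4 cols 2-4 -> outside (col miss)
  E: rows 3-5 cols 1-7 z=2 -> covers; best now E (z=2)
Winner: E at z=2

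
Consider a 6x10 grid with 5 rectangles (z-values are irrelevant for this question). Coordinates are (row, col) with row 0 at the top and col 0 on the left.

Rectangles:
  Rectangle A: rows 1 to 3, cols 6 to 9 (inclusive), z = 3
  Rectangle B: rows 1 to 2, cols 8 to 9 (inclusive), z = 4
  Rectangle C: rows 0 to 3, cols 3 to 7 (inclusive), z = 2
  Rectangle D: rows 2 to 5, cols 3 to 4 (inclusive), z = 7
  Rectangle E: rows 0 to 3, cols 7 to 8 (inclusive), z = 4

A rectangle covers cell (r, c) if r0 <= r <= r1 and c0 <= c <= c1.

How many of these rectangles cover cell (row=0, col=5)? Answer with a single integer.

Check cell (0,5):
  A: rows 1-3 cols 6-9 -> outside (row miss)
  B: rows 1-2 cols 8-9 -> outside (row miss)
  C: rows 0-3 cols 3-7 -> covers
  D: rows 2-5 cols 3-4 -> outside (row miss)
  E: rows 0-3 cols 7-8 -> outside (col miss)
Count covering = 1

Answer: 1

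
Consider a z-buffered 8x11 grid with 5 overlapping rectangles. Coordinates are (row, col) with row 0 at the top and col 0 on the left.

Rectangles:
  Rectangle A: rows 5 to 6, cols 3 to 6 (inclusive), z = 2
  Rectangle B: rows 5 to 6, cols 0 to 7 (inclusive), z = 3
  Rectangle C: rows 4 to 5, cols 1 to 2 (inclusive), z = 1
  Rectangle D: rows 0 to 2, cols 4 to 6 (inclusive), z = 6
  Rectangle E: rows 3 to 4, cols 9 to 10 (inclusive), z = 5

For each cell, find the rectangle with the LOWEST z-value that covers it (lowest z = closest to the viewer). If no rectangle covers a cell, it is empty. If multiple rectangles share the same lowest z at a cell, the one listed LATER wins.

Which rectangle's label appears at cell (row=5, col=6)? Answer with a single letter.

Answer: A

Derivation:
Check cell (5,6):
  A: rows 5-6 cols 3-6 z=2 -> covers; best now A (z=2)
  B: rows 5-6 cols 0-7 z=3 -> covers; best now A (z=2)
  C: rows 4-5 cols 1-2 -> outside (col miss)
  D: rows 0-2 cols 4-6 -> outside (row miss)
  E: rows 3-4 cols 9-10 -> outside (row miss)
Winner: A at z=2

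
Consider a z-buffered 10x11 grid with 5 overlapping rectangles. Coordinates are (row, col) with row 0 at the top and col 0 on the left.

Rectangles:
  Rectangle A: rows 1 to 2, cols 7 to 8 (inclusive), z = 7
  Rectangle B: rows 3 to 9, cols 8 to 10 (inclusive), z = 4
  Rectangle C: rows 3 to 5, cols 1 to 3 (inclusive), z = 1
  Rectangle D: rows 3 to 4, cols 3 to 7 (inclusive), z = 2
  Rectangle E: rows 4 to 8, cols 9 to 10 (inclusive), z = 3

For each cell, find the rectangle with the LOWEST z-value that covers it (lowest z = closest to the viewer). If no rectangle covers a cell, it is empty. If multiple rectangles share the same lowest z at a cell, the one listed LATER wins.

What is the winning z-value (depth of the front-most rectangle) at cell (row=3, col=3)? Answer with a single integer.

Answer: 1

Derivation:
Check cell (3,3):
  A: rows 1-2 cols 7-8 -> outside (row miss)
  B: rows 3-9 cols 8-10 -> outside (col miss)
  C: rows 3-5 cols 1-3 z=1 -> covers; best now C (z=1)
  D: rows 3-4 cols 3-7 z=2 -> covers; best now C (z=1)
  E: rows 4-8 cols 9-10 -> outside (row miss)
Winner: C at z=1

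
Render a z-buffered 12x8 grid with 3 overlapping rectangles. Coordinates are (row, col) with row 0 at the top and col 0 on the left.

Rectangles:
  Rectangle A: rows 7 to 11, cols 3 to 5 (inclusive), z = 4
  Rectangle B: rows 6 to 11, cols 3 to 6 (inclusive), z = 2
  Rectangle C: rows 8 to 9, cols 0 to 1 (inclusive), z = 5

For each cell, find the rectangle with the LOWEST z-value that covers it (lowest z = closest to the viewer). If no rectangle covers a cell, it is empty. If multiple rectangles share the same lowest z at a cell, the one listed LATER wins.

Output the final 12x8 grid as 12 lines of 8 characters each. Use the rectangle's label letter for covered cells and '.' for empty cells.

........
........
........
........
........
........
...BBBB.
...BBBB.
CC.BBBB.
CC.BBBB.
...BBBB.
...BBBB.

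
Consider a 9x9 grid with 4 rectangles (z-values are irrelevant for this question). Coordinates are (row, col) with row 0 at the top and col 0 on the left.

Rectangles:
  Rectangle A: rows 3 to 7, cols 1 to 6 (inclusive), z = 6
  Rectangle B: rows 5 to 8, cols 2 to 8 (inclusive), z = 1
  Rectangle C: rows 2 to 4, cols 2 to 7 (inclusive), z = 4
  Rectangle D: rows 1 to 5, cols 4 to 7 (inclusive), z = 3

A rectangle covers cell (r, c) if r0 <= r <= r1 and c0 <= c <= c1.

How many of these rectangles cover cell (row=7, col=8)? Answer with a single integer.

Answer: 1

Derivation:
Check cell (7,8):
  A: rows 3-7 cols 1-6 -> outside (col miss)
  B: rows 5-8 cols 2-8 -> covers
  C: rows 2-4 cols 2-7 -> outside (row miss)
  D: rows 1-5 cols 4-7 -> outside (row miss)
Count covering = 1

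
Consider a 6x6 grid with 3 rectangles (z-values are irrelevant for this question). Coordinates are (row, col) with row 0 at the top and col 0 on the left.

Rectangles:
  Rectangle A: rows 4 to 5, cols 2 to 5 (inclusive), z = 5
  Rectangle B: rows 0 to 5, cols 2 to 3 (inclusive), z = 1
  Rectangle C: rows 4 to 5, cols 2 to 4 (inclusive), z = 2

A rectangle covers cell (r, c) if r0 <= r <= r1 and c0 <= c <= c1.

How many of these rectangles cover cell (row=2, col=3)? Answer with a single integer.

Answer: 1

Derivation:
Check cell (2,3):
  A: rows 4-5 cols 2-5 -> outside (row miss)
  B: rows 0-5 cols 2-3 -> covers
  C: rows 4-5 cols 2-4 -> outside (row miss)
Count covering = 1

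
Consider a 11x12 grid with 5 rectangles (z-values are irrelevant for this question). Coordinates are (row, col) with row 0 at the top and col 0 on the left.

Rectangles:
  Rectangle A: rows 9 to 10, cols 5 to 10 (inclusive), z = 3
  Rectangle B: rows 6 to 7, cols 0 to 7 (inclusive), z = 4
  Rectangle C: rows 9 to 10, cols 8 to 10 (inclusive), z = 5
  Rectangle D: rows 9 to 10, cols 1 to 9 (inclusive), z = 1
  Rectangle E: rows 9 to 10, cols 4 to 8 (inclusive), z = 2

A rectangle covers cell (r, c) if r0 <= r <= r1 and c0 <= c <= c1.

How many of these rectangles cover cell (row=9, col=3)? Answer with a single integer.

Answer: 1

Derivation:
Check cell (9,3):
  A: rows 9-10 cols 5-10 -> outside (col miss)
  B: rows 6-7 cols 0-7 -> outside (row miss)
  C: rows 9-10 cols 8-10 -> outside (col miss)
  D: rows 9-10 cols 1-9 -> covers
  E: rows 9-10 cols 4-8 -> outside (col miss)
Count covering = 1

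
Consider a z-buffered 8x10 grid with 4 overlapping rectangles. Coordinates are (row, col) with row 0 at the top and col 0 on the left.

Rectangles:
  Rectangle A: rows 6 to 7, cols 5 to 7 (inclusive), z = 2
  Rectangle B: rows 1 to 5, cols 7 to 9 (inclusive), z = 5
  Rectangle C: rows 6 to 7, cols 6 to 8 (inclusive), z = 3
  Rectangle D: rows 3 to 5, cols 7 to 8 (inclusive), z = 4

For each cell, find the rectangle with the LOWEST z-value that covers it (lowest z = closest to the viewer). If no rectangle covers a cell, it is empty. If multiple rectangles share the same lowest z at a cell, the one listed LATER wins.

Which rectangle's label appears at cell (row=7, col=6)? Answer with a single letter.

Check cell (7,6):
  A: rows 6-7 cols 5-7 z=2 -> covers; best now A (z=2)
  B: rows 1-5 cols 7-9 -> outside (row miss)
  C: rows 6-7 cols 6-8 z=3 -> covers; best now A (z=2)
  D: rows 3-5 cols 7-8 -> outside (row miss)
Winner: A at z=2

Answer: A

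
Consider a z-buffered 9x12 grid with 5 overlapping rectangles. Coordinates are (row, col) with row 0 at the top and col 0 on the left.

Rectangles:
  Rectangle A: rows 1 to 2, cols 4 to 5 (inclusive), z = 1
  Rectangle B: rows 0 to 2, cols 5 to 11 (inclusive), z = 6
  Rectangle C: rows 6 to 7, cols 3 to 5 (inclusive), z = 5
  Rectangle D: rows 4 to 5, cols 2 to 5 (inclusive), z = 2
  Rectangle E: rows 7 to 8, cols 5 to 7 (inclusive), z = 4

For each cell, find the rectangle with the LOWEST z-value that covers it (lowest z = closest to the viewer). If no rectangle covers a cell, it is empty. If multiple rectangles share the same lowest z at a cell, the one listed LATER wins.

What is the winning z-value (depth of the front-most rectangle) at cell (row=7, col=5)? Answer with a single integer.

Answer: 4

Derivation:
Check cell (7,5):
  A: rows 1-2 cols 4-5 -> outside (row miss)
  B: rows 0-2 cols 5-11 -> outside (row miss)
  C: rows 6-7 cols 3-5 z=5 -> covers; best now C (z=5)
  D: rows 4-5 cols 2-5 -> outside (row miss)
  E: rows 7-8 cols 5-7 z=4 -> covers; best now E (z=4)
Winner: E at z=4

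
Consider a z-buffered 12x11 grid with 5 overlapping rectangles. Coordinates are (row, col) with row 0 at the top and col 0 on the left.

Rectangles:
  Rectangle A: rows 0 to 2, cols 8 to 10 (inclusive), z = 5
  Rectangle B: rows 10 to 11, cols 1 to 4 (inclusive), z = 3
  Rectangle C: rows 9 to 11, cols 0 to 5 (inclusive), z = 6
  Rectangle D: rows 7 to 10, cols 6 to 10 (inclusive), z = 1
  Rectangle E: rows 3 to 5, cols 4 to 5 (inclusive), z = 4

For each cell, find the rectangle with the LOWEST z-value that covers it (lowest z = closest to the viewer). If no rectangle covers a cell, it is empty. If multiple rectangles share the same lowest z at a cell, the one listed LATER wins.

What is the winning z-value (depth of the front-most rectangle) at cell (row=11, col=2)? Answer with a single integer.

Check cell (11,2):
  A: rows 0-2 cols 8-10 -> outside (row miss)
  B: rows 10-11 cols 1-4 z=3 -> covers; best now B (z=3)
  C: rows 9-11 cols 0-5 z=6 -> covers; best now B (z=3)
  D: rows 7-10 cols 6-10 -> outside (row miss)
  E: rows 3-5 cols 4-5 -> outside (row miss)
Winner: B at z=3

Answer: 3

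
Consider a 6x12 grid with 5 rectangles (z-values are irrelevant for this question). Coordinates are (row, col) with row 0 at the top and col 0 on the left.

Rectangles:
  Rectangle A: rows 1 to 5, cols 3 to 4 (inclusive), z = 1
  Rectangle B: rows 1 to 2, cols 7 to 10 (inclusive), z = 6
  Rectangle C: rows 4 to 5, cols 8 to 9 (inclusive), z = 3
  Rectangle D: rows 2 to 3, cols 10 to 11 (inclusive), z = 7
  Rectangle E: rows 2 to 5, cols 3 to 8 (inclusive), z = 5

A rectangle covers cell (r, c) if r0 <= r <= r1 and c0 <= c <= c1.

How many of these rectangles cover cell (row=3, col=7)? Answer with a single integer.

Check cell (3,7):
  A: rows 1-5 cols 3-4 -> outside (col miss)
  B: rows 1-2 cols 7-10 -> outside (row miss)
  C: rows 4-5 cols 8-9 -> outside (row miss)
  D: rows 2-3 cols 10-11 -> outside (col miss)
  E: rows 2-5 cols 3-8 -> covers
Count covering = 1

Answer: 1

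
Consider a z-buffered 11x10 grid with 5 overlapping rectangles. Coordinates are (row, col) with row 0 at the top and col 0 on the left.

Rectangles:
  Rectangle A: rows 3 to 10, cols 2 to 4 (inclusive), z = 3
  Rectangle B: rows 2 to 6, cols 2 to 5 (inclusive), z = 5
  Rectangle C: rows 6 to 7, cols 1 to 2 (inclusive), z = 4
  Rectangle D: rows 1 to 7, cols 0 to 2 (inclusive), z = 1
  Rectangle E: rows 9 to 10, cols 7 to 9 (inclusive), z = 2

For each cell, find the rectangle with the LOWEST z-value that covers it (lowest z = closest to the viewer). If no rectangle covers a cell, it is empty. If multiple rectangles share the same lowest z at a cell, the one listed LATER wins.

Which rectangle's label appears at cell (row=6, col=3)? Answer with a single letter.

Answer: A

Derivation:
Check cell (6,3):
  A: rows 3-10 cols 2-4 z=3 -> covers; best now A (z=3)
  B: rows 2-6 cols 2-5 z=5 -> covers; best now A (z=3)
  C: rows 6-7 cols 1-2 -> outside (col miss)
  D: rows 1-7 cols 0-2 -> outside (col miss)
  E: rows 9-10 cols 7-9 -> outside (row miss)
Winner: A at z=3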